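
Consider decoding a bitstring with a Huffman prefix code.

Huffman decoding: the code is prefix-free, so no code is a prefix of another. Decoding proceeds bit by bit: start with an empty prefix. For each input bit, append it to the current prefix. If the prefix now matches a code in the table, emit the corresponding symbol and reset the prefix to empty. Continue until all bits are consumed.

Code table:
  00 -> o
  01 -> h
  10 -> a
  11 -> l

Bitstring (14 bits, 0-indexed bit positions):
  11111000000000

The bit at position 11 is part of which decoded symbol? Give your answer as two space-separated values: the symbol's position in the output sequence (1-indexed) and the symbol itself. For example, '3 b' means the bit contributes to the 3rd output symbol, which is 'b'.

Answer: 6 o

Derivation:
Bit 0: prefix='1' (no match yet)
Bit 1: prefix='11' -> emit 'l', reset
Bit 2: prefix='1' (no match yet)
Bit 3: prefix='11' -> emit 'l', reset
Bit 4: prefix='1' (no match yet)
Bit 5: prefix='10' -> emit 'a', reset
Bit 6: prefix='0' (no match yet)
Bit 7: prefix='00' -> emit 'o', reset
Bit 8: prefix='0' (no match yet)
Bit 9: prefix='00' -> emit 'o', reset
Bit 10: prefix='0' (no match yet)
Bit 11: prefix='00' -> emit 'o', reset
Bit 12: prefix='0' (no match yet)
Bit 13: prefix='00' -> emit 'o', reset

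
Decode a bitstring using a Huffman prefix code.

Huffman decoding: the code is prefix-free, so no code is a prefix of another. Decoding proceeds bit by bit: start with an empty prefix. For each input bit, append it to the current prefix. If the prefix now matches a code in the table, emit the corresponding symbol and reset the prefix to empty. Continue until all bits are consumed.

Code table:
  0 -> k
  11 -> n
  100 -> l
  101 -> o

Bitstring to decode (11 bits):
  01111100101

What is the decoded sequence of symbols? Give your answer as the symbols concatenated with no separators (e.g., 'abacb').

Bit 0: prefix='0' -> emit 'k', reset
Bit 1: prefix='1' (no match yet)
Bit 2: prefix='11' -> emit 'n', reset
Bit 3: prefix='1' (no match yet)
Bit 4: prefix='11' -> emit 'n', reset
Bit 5: prefix='1' (no match yet)
Bit 6: prefix='10' (no match yet)
Bit 7: prefix='100' -> emit 'l', reset
Bit 8: prefix='1' (no match yet)
Bit 9: prefix='10' (no match yet)
Bit 10: prefix='101' -> emit 'o', reset

Answer: knnlo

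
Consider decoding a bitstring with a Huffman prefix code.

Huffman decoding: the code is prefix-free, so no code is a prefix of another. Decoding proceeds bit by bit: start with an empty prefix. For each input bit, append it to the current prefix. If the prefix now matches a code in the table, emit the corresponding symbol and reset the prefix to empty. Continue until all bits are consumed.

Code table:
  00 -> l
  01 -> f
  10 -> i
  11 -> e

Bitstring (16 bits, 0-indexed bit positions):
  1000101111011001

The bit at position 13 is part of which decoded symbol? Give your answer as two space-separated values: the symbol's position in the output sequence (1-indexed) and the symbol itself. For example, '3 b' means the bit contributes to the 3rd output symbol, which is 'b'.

Answer: 7 i

Derivation:
Bit 0: prefix='1' (no match yet)
Bit 1: prefix='10' -> emit 'i', reset
Bit 2: prefix='0' (no match yet)
Bit 3: prefix='00' -> emit 'l', reset
Bit 4: prefix='1' (no match yet)
Bit 5: prefix='10' -> emit 'i', reset
Bit 6: prefix='1' (no match yet)
Bit 7: prefix='11' -> emit 'e', reset
Bit 8: prefix='1' (no match yet)
Bit 9: prefix='11' -> emit 'e', reset
Bit 10: prefix='0' (no match yet)
Bit 11: prefix='01' -> emit 'f', reset
Bit 12: prefix='1' (no match yet)
Bit 13: prefix='10' -> emit 'i', reset
Bit 14: prefix='0' (no match yet)
Bit 15: prefix='01' -> emit 'f', reset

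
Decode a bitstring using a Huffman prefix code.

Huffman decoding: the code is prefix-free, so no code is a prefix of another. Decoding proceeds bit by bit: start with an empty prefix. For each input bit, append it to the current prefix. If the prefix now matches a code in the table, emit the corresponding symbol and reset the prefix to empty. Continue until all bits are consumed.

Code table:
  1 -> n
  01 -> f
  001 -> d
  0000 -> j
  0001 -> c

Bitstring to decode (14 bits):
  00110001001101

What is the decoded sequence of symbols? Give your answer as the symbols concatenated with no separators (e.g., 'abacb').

Bit 0: prefix='0' (no match yet)
Bit 1: prefix='00' (no match yet)
Bit 2: prefix='001' -> emit 'd', reset
Bit 3: prefix='1' -> emit 'n', reset
Bit 4: prefix='0' (no match yet)
Bit 5: prefix='00' (no match yet)
Bit 6: prefix='000' (no match yet)
Bit 7: prefix='0001' -> emit 'c', reset
Bit 8: prefix='0' (no match yet)
Bit 9: prefix='00' (no match yet)
Bit 10: prefix='001' -> emit 'd', reset
Bit 11: prefix='1' -> emit 'n', reset
Bit 12: prefix='0' (no match yet)
Bit 13: prefix='01' -> emit 'f', reset

Answer: dncdnf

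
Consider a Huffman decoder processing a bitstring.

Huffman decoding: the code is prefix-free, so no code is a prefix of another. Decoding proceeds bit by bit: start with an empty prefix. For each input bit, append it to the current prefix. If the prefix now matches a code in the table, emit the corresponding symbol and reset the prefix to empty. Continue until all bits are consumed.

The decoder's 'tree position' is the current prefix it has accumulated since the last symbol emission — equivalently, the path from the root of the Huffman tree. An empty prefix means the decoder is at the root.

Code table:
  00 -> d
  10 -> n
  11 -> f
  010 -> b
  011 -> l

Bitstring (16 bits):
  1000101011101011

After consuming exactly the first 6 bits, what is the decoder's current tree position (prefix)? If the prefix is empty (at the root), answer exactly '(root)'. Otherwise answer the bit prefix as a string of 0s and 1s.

Bit 0: prefix='1' (no match yet)
Bit 1: prefix='10' -> emit 'n', reset
Bit 2: prefix='0' (no match yet)
Bit 3: prefix='00' -> emit 'd', reset
Bit 4: prefix='1' (no match yet)
Bit 5: prefix='10' -> emit 'n', reset

Answer: (root)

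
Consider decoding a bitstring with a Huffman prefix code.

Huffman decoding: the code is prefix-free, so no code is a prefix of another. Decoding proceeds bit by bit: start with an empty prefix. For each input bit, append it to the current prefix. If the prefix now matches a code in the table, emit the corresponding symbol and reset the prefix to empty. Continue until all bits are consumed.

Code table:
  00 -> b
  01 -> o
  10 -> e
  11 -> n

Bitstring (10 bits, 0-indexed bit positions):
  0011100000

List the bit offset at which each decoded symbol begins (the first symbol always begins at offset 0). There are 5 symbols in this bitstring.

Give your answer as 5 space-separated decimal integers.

Answer: 0 2 4 6 8

Derivation:
Bit 0: prefix='0' (no match yet)
Bit 1: prefix='00' -> emit 'b', reset
Bit 2: prefix='1' (no match yet)
Bit 3: prefix='11' -> emit 'n', reset
Bit 4: prefix='1' (no match yet)
Bit 5: prefix='10' -> emit 'e', reset
Bit 6: prefix='0' (no match yet)
Bit 7: prefix='00' -> emit 'b', reset
Bit 8: prefix='0' (no match yet)
Bit 9: prefix='00' -> emit 'b', reset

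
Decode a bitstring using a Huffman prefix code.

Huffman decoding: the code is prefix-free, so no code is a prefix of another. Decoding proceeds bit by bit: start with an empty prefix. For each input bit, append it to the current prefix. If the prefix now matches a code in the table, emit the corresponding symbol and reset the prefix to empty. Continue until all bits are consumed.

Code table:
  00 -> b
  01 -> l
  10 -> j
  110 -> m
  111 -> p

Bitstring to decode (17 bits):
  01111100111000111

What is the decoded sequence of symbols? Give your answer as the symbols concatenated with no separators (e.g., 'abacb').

Bit 0: prefix='0' (no match yet)
Bit 1: prefix='01' -> emit 'l', reset
Bit 2: prefix='1' (no match yet)
Bit 3: prefix='11' (no match yet)
Bit 4: prefix='111' -> emit 'p', reset
Bit 5: prefix='1' (no match yet)
Bit 6: prefix='10' -> emit 'j', reset
Bit 7: prefix='0' (no match yet)
Bit 8: prefix='01' -> emit 'l', reset
Bit 9: prefix='1' (no match yet)
Bit 10: prefix='11' (no match yet)
Bit 11: prefix='110' -> emit 'm', reset
Bit 12: prefix='0' (no match yet)
Bit 13: prefix='00' -> emit 'b', reset
Bit 14: prefix='1' (no match yet)
Bit 15: prefix='11' (no match yet)
Bit 16: prefix='111' -> emit 'p', reset

Answer: lpjlmbp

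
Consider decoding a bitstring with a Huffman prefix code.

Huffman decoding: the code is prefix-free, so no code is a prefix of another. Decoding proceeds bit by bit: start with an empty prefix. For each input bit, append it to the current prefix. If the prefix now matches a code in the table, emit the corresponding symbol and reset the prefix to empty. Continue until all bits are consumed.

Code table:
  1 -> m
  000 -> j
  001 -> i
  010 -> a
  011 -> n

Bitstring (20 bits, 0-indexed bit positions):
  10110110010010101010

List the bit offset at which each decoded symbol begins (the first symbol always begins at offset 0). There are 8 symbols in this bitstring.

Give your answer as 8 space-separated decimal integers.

Answer: 0 1 4 7 10 13 16 17

Derivation:
Bit 0: prefix='1' -> emit 'm', reset
Bit 1: prefix='0' (no match yet)
Bit 2: prefix='01' (no match yet)
Bit 3: prefix='011' -> emit 'n', reset
Bit 4: prefix='0' (no match yet)
Bit 5: prefix='01' (no match yet)
Bit 6: prefix='011' -> emit 'n', reset
Bit 7: prefix='0' (no match yet)
Bit 8: prefix='00' (no match yet)
Bit 9: prefix='001' -> emit 'i', reset
Bit 10: prefix='0' (no match yet)
Bit 11: prefix='00' (no match yet)
Bit 12: prefix='001' -> emit 'i', reset
Bit 13: prefix='0' (no match yet)
Bit 14: prefix='01' (no match yet)
Bit 15: prefix='010' -> emit 'a', reset
Bit 16: prefix='1' -> emit 'm', reset
Bit 17: prefix='0' (no match yet)
Bit 18: prefix='01' (no match yet)
Bit 19: prefix='010' -> emit 'a', reset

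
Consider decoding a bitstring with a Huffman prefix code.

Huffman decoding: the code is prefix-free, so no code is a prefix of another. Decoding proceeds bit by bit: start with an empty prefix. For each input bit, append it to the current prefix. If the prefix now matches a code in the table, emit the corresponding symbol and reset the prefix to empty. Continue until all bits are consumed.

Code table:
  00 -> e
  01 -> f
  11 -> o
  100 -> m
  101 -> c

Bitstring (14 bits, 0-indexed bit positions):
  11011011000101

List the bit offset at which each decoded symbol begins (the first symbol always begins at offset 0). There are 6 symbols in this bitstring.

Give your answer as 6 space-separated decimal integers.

Bit 0: prefix='1' (no match yet)
Bit 1: prefix='11' -> emit 'o', reset
Bit 2: prefix='0' (no match yet)
Bit 3: prefix='01' -> emit 'f', reset
Bit 4: prefix='1' (no match yet)
Bit 5: prefix='10' (no match yet)
Bit 6: prefix='101' -> emit 'c', reset
Bit 7: prefix='1' (no match yet)
Bit 8: prefix='10' (no match yet)
Bit 9: prefix='100' -> emit 'm', reset
Bit 10: prefix='0' (no match yet)
Bit 11: prefix='01' -> emit 'f', reset
Bit 12: prefix='0' (no match yet)
Bit 13: prefix='01' -> emit 'f', reset

Answer: 0 2 4 7 10 12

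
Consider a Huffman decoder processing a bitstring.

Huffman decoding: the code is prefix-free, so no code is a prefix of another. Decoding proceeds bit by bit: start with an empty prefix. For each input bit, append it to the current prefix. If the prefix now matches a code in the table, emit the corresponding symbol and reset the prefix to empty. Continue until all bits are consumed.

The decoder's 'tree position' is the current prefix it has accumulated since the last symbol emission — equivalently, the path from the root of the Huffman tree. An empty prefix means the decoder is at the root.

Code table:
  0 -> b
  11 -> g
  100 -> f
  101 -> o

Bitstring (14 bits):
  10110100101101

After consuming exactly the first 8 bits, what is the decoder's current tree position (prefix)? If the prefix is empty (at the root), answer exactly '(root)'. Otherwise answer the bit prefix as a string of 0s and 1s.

Answer: (root)

Derivation:
Bit 0: prefix='1' (no match yet)
Bit 1: prefix='10' (no match yet)
Bit 2: prefix='101' -> emit 'o', reset
Bit 3: prefix='1' (no match yet)
Bit 4: prefix='10' (no match yet)
Bit 5: prefix='101' -> emit 'o', reset
Bit 6: prefix='0' -> emit 'b', reset
Bit 7: prefix='0' -> emit 'b', reset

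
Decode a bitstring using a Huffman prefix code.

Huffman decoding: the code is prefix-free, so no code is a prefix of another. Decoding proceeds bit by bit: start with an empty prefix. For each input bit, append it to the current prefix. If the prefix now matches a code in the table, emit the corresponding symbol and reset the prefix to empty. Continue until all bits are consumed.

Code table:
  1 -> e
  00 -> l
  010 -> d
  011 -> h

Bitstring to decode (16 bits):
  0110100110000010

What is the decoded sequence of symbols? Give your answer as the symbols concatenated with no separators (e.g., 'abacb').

Answer: hdhlld

Derivation:
Bit 0: prefix='0' (no match yet)
Bit 1: prefix='01' (no match yet)
Bit 2: prefix='011' -> emit 'h', reset
Bit 3: prefix='0' (no match yet)
Bit 4: prefix='01' (no match yet)
Bit 5: prefix='010' -> emit 'd', reset
Bit 6: prefix='0' (no match yet)
Bit 7: prefix='01' (no match yet)
Bit 8: prefix='011' -> emit 'h', reset
Bit 9: prefix='0' (no match yet)
Bit 10: prefix='00' -> emit 'l', reset
Bit 11: prefix='0' (no match yet)
Bit 12: prefix='00' -> emit 'l', reset
Bit 13: prefix='0' (no match yet)
Bit 14: prefix='01' (no match yet)
Bit 15: prefix='010' -> emit 'd', reset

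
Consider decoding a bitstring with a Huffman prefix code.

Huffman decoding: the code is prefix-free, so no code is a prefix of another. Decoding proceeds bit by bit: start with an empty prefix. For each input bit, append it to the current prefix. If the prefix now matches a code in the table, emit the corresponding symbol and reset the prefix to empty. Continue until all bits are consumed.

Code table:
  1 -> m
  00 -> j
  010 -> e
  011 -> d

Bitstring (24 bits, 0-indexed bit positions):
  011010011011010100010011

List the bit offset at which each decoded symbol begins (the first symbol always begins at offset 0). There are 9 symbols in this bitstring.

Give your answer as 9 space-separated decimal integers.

Answer: 0 3 6 9 12 15 16 18 21

Derivation:
Bit 0: prefix='0' (no match yet)
Bit 1: prefix='01' (no match yet)
Bit 2: prefix='011' -> emit 'd', reset
Bit 3: prefix='0' (no match yet)
Bit 4: prefix='01' (no match yet)
Bit 5: prefix='010' -> emit 'e', reset
Bit 6: prefix='0' (no match yet)
Bit 7: prefix='01' (no match yet)
Bit 8: prefix='011' -> emit 'd', reset
Bit 9: prefix='0' (no match yet)
Bit 10: prefix='01' (no match yet)
Bit 11: prefix='011' -> emit 'd', reset
Bit 12: prefix='0' (no match yet)
Bit 13: prefix='01' (no match yet)
Bit 14: prefix='010' -> emit 'e', reset
Bit 15: prefix='1' -> emit 'm', reset
Bit 16: prefix='0' (no match yet)
Bit 17: prefix='00' -> emit 'j', reset
Bit 18: prefix='0' (no match yet)
Bit 19: prefix='01' (no match yet)
Bit 20: prefix='010' -> emit 'e', reset
Bit 21: prefix='0' (no match yet)
Bit 22: prefix='01' (no match yet)
Bit 23: prefix='011' -> emit 'd', reset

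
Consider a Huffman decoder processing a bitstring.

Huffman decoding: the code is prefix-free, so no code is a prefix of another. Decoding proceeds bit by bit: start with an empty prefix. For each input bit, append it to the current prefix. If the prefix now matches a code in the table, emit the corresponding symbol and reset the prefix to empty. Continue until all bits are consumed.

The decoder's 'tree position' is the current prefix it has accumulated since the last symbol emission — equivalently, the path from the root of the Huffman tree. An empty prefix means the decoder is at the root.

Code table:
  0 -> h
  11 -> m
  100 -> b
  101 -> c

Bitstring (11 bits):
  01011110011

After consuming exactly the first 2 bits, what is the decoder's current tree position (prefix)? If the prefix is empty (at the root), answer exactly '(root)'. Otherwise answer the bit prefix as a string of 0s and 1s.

Bit 0: prefix='0' -> emit 'h', reset
Bit 1: prefix='1' (no match yet)

Answer: 1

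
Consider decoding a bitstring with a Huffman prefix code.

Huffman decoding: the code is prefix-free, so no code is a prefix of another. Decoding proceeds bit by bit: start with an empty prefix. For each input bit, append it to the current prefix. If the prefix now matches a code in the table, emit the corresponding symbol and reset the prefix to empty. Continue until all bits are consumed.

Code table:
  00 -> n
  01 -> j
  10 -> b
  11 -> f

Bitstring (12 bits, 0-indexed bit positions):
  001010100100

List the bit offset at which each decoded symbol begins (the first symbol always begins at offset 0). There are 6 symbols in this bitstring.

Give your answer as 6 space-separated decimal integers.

Answer: 0 2 4 6 8 10

Derivation:
Bit 0: prefix='0' (no match yet)
Bit 1: prefix='00' -> emit 'n', reset
Bit 2: prefix='1' (no match yet)
Bit 3: prefix='10' -> emit 'b', reset
Bit 4: prefix='1' (no match yet)
Bit 5: prefix='10' -> emit 'b', reset
Bit 6: prefix='1' (no match yet)
Bit 7: prefix='10' -> emit 'b', reset
Bit 8: prefix='0' (no match yet)
Bit 9: prefix='01' -> emit 'j', reset
Bit 10: prefix='0' (no match yet)
Bit 11: prefix='00' -> emit 'n', reset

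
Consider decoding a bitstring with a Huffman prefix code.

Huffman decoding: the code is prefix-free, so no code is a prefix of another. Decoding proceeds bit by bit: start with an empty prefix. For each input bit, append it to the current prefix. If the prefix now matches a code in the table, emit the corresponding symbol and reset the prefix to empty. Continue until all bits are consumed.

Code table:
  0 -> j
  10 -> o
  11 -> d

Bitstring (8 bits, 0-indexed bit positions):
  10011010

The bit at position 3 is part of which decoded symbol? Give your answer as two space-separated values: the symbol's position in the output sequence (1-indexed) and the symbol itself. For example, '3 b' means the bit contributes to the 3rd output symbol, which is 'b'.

Answer: 3 d

Derivation:
Bit 0: prefix='1' (no match yet)
Bit 1: prefix='10' -> emit 'o', reset
Bit 2: prefix='0' -> emit 'j', reset
Bit 3: prefix='1' (no match yet)
Bit 4: prefix='11' -> emit 'd', reset
Bit 5: prefix='0' -> emit 'j', reset
Bit 6: prefix='1' (no match yet)
Bit 7: prefix='10' -> emit 'o', reset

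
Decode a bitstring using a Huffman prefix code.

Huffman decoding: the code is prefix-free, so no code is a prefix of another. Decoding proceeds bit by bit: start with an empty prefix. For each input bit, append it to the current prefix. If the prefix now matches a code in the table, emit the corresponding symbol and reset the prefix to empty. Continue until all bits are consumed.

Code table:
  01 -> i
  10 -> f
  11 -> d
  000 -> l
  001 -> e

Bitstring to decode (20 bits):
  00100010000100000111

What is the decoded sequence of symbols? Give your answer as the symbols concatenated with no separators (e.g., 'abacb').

Bit 0: prefix='0' (no match yet)
Bit 1: prefix='00' (no match yet)
Bit 2: prefix='001' -> emit 'e', reset
Bit 3: prefix='0' (no match yet)
Bit 4: prefix='00' (no match yet)
Bit 5: prefix='000' -> emit 'l', reset
Bit 6: prefix='1' (no match yet)
Bit 7: prefix='10' -> emit 'f', reset
Bit 8: prefix='0' (no match yet)
Bit 9: prefix='00' (no match yet)
Bit 10: prefix='000' -> emit 'l', reset
Bit 11: prefix='1' (no match yet)
Bit 12: prefix='10' -> emit 'f', reset
Bit 13: prefix='0' (no match yet)
Bit 14: prefix='00' (no match yet)
Bit 15: prefix='000' -> emit 'l', reset
Bit 16: prefix='0' (no match yet)
Bit 17: prefix='01' -> emit 'i', reset
Bit 18: prefix='1' (no match yet)
Bit 19: prefix='11' -> emit 'd', reset

Answer: elflflid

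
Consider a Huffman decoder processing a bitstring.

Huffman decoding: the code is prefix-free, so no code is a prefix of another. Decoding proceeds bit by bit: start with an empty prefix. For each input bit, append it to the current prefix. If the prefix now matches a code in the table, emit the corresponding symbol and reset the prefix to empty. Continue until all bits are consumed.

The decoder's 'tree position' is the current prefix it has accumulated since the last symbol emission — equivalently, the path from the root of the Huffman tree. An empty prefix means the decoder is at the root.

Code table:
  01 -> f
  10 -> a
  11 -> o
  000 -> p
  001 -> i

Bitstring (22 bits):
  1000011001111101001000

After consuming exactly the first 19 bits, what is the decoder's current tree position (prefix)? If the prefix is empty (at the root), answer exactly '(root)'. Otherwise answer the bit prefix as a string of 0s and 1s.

Answer: (root)

Derivation:
Bit 0: prefix='1' (no match yet)
Bit 1: prefix='10' -> emit 'a', reset
Bit 2: prefix='0' (no match yet)
Bit 3: prefix='00' (no match yet)
Bit 4: prefix='000' -> emit 'p', reset
Bit 5: prefix='1' (no match yet)
Bit 6: prefix='11' -> emit 'o', reset
Bit 7: prefix='0' (no match yet)
Bit 8: prefix='00' (no match yet)
Bit 9: prefix='001' -> emit 'i', reset
Bit 10: prefix='1' (no match yet)
Bit 11: prefix='11' -> emit 'o', reset
Bit 12: prefix='1' (no match yet)
Bit 13: prefix='11' -> emit 'o', reset
Bit 14: prefix='0' (no match yet)
Bit 15: prefix='01' -> emit 'f', reset
Bit 16: prefix='0' (no match yet)
Bit 17: prefix='00' (no match yet)
Bit 18: prefix='001' -> emit 'i', reset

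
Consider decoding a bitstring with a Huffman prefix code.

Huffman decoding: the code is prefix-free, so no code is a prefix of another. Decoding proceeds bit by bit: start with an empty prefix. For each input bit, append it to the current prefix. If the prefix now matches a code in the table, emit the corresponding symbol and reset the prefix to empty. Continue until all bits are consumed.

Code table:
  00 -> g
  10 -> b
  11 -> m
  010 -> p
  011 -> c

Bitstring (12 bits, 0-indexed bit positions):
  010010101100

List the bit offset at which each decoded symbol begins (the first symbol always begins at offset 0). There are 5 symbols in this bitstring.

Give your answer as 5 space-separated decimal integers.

Bit 0: prefix='0' (no match yet)
Bit 1: prefix='01' (no match yet)
Bit 2: prefix='010' -> emit 'p', reset
Bit 3: prefix='0' (no match yet)
Bit 4: prefix='01' (no match yet)
Bit 5: prefix='010' -> emit 'p', reset
Bit 6: prefix='1' (no match yet)
Bit 7: prefix='10' -> emit 'b', reset
Bit 8: prefix='1' (no match yet)
Bit 9: prefix='11' -> emit 'm', reset
Bit 10: prefix='0' (no match yet)
Bit 11: prefix='00' -> emit 'g', reset

Answer: 0 3 6 8 10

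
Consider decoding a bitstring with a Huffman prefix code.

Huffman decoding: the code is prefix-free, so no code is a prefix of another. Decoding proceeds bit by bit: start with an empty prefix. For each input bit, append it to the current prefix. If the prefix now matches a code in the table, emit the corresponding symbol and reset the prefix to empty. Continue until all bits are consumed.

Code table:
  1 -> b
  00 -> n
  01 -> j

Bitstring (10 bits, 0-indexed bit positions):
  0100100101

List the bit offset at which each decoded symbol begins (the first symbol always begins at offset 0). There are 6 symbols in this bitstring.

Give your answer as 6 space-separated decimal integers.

Bit 0: prefix='0' (no match yet)
Bit 1: prefix='01' -> emit 'j', reset
Bit 2: prefix='0' (no match yet)
Bit 3: prefix='00' -> emit 'n', reset
Bit 4: prefix='1' -> emit 'b', reset
Bit 5: prefix='0' (no match yet)
Bit 6: prefix='00' -> emit 'n', reset
Bit 7: prefix='1' -> emit 'b', reset
Bit 8: prefix='0' (no match yet)
Bit 9: prefix='01' -> emit 'j', reset

Answer: 0 2 4 5 7 8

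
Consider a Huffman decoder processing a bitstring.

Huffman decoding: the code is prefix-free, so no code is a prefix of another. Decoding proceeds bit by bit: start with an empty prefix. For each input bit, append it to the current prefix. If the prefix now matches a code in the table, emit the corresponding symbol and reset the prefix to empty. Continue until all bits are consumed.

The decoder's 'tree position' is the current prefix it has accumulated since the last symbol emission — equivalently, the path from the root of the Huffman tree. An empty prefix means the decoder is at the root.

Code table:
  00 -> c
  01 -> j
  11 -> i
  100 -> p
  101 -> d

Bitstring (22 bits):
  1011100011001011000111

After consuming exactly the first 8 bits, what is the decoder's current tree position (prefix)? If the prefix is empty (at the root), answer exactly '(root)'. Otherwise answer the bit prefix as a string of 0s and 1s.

Bit 0: prefix='1' (no match yet)
Bit 1: prefix='10' (no match yet)
Bit 2: prefix='101' -> emit 'd', reset
Bit 3: prefix='1' (no match yet)
Bit 4: prefix='11' -> emit 'i', reset
Bit 5: prefix='0' (no match yet)
Bit 6: prefix='00' -> emit 'c', reset
Bit 7: prefix='0' (no match yet)

Answer: 0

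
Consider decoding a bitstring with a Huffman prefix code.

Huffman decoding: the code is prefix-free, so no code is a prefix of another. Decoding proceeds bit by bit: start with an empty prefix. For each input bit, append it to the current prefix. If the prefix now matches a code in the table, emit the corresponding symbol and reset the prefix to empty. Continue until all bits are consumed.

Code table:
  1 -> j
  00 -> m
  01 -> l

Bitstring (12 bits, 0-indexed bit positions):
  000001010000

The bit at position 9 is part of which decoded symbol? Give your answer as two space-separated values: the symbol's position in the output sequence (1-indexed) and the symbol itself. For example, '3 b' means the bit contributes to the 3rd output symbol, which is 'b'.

Bit 0: prefix='0' (no match yet)
Bit 1: prefix='00' -> emit 'm', reset
Bit 2: prefix='0' (no match yet)
Bit 3: prefix='00' -> emit 'm', reset
Bit 4: prefix='0' (no match yet)
Bit 5: prefix='01' -> emit 'l', reset
Bit 6: prefix='0' (no match yet)
Bit 7: prefix='01' -> emit 'l', reset
Bit 8: prefix='0' (no match yet)
Bit 9: prefix='00' -> emit 'm', reset
Bit 10: prefix='0' (no match yet)
Bit 11: prefix='00' -> emit 'm', reset

Answer: 5 m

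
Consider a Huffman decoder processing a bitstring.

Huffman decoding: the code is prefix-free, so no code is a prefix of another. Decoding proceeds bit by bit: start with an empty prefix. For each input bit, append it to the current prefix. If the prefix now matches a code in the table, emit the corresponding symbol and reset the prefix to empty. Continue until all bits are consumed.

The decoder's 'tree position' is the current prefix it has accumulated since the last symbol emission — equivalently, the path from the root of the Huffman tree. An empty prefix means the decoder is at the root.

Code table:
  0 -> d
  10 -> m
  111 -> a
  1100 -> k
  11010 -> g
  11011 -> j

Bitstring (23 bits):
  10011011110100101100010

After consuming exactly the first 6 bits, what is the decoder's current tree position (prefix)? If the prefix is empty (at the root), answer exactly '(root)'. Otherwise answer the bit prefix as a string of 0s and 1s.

Answer: 110

Derivation:
Bit 0: prefix='1' (no match yet)
Bit 1: prefix='10' -> emit 'm', reset
Bit 2: prefix='0' -> emit 'd', reset
Bit 3: prefix='1' (no match yet)
Bit 4: prefix='11' (no match yet)
Bit 5: prefix='110' (no match yet)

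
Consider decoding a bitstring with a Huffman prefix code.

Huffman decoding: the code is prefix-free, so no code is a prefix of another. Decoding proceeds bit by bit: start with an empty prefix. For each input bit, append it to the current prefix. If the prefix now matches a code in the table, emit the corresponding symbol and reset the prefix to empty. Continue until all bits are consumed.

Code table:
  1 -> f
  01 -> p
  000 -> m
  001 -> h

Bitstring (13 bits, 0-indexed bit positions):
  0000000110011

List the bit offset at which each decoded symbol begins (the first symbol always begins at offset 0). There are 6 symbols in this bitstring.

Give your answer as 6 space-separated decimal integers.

Bit 0: prefix='0' (no match yet)
Bit 1: prefix='00' (no match yet)
Bit 2: prefix='000' -> emit 'm', reset
Bit 3: prefix='0' (no match yet)
Bit 4: prefix='00' (no match yet)
Bit 5: prefix='000' -> emit 'm', reset
Bit 6: prefix='0' (no match yet)
Bit 7: prefix='01' -> emit 'p', reset
Bit 8: prefix='1' -> emit 'f', reset
Bit 9: prefix='0' (no match yet)
Bit 10: prefix='00' (no match yet)
Bit 11: prefix='001' -> emit 'h', reset
Bit 12: prefix='1' -> emit 'f', reset

Answer: 0 3 6 8 9 12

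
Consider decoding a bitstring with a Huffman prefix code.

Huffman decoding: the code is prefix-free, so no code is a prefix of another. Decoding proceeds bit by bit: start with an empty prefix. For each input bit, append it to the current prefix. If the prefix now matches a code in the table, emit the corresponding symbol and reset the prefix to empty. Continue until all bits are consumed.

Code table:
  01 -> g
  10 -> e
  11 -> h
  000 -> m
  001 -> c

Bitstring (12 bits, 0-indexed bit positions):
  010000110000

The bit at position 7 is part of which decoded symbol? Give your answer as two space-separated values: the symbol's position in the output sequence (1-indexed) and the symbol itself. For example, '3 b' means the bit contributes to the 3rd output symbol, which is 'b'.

Answer: 4 e

Derivation:
Bit 0: prefix='0' (no match yet)
Bit 1: prefix='01' -> emit 'g', reset
Bit 2: prefix='0' (no match yet)
Bit 3: prefix='00' (no match yet)
Bit 4: prefix='000' -> emit 'm', reset
Bit 5: prefix='0' (no match yet)
Bit 6: prefix='01' -> emit 'g', reset
Bit 7: prefix='1' (no match yet)
Bit 8: prefix='10' -> emit 'e', reset
Bit 9: prefix='0' (no match yet)
Bit 10: prefix='00' (no match yet)
Bit 11: prefix='000' -> emit 'm', reset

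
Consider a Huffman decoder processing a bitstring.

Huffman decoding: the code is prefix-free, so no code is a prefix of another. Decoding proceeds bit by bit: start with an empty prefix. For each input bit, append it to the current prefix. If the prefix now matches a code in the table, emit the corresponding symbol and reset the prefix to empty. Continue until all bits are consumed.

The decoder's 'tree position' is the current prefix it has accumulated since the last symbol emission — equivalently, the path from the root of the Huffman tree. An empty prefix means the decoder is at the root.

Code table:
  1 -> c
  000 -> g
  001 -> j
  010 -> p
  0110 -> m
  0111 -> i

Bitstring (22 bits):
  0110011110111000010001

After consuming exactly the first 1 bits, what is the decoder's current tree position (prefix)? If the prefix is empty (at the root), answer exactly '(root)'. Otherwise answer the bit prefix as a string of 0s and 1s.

Bit 0: prefix='0' (no match yet)

Answer: 0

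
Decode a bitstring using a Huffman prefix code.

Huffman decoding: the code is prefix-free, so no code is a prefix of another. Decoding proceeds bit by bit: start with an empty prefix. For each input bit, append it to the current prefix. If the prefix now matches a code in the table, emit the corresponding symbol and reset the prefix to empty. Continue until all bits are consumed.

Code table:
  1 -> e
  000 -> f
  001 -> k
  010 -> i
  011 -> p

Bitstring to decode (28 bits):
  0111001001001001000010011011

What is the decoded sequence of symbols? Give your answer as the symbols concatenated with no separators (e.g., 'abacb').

Bit 0: prefix='0' (no match yet)
Bit 1: prefix='01' (no match yet)
Bit 2: prefix='011' -> emit 'p', reset
Bit 3: prefix='1' -> emit 'e', reset
Bit 4: prefix='0' (no match yet)
Bit 5: prefix='00' (no match yet)
Bit 6: prefix='001' -> emit 'k', reset
Bit 7: prefix='0' (no match yet)
Bit 8: prefix='00' (no match yet)
Bit 9: prefix='001' -> emit 'k', reset
Bit 10: prefix='0' (no match yet)
Bit 11: prefix='00' (no match yet)
Bit 12: prefix='001' -> emit 'k', reset
Bit 13: prefix='0' (no match yet)
Bit 14: prefix='00' (no match yet)
Bit 15: prefix='001' -> emit 'k', reset
Bit 16: prefix='0' (no match yet)
Bit 17: prefix='00' (no match yet)
Bit 18: prefix='000' -> emit 'f', reset
Bit 19: prefix='0' (no match yet)
Bit 20: prefix='01' (no match yet)
Bit 21: prefix='010' -> emit 'i', reset
Bit 22: prefix='0' (no match yet)
Bit 23: prefix='01' (no match yet)
Bit 24: prefix='011' -> emit 'p', reset
Bit 25: prefix='0' (no match yet)
Bit 26: prefix='01' (no match yet)
Bit 27: prefix='011' -> emit 'p', reset

Answer: pekkkkfipp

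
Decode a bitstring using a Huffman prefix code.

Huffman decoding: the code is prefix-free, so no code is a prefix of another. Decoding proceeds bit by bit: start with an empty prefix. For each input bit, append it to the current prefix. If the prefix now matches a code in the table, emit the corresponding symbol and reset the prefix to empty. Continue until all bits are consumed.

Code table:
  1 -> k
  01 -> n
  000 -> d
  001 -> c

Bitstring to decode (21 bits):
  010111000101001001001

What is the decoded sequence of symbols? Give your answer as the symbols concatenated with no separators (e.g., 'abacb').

Bit 0: prefix='0' (no match yet)
Bit 1: prefix='01' -> emit 'n', reset
Bit 2: prefix='0' (no match yet)
Bit 3: prefix='01' -> emit 'n', reset
Bit 4: prefix='1' -> emit 'k', reset
Bit 5: prefix='1' -> emit 'k', reset
Bit 6: prefix='0' (no match yet)
Bit 7: prefix='00' (no match yet)
Bit 8: prefix='000' -> emit 'd', reset
Bit 9: prefix='1' -> emit 'k', reset
Bit 10: prefix='0' (no match yet)
Bit 11: prefix='01' -> emit 'n', reset
Bit 12: prefix='0' (no match yet)
Bit 13: prefix='00' (no match yet)
Bit 14: prefix='001' -> emit 'c', reset
Bit 15: prefix='0' (no match yet)
Bit 16: prefix='00' (no match yet)
Bit 17: prefix='001' -> emit 'c', reset
Bit 18: prefix='0' (no match yet)
Bit 19: prefix='00' (no match yet)
Bit 20: prefix='001' -> emit 'c', reset

Answer: nnkkdknccc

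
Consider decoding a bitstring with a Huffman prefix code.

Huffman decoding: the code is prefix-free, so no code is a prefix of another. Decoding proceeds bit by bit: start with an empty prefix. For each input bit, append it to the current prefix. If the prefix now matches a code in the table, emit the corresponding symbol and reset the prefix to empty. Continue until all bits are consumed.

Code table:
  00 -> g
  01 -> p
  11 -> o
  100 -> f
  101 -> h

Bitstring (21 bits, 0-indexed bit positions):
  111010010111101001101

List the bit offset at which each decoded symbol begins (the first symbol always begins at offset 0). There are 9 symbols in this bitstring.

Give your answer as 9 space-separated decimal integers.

Answer: 0 2 5 7 10 12 15 17 19

Derivation:
Bit 0: prefix='1' (no match yet)
Bit 1: prefix='11' -> emit 'o', reset
Bit 2: prefix='1' (no match yet)
Bit 3: prefix='10' (no match yet)
Bit 4: prefix='101' -> emit 'h', reset
Bit 5: prefix='0' (no match yet)
Bit 6: prefix='00' -> emit 'g', reset
Bit 7: prefix='1' (no match yet)
Bit 8: prefix='10' (no match yet)
Bit 9: prefix='101' -> emit 'h', reset
Bit 10: prefix='1' (no match yet)
Bit 11: prefix='11' -> emit 'o', reset
Bit 12: prefix='1' (no match yet)
Bit 13: prefix='10' (no match yet)
Bit 14: prefix='101' -> emit 'h', reset
Bit 15: prefix='0' (no match yet)
Bit 16: prefix='00' -> emit 'g', reset
Bit 17: prefix='1' (no match yet)
Bit 18: prefix='11' -> emit 'o', reset
Bit 19: prefix='0' (no match yet)
Bit 20: prefix='01' -> emit 'p', reset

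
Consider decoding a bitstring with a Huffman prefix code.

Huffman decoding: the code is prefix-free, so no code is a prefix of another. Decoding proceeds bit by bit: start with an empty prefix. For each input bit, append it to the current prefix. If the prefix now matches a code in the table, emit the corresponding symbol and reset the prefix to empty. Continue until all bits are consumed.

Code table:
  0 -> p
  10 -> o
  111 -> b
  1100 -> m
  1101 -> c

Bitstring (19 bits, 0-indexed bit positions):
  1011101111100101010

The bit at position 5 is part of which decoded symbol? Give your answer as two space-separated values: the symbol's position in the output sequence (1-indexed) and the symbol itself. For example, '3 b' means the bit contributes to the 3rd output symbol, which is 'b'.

Bit 0: prefix='1' (no match yet)
Bit 1: prefix='10' -> emit 'o', reset
Bit 2: prefix='1' (no match yet)
Bit 3: prefix='11' (no match yet)
Bit 4: prefix='111' -> emit 'b', reset
Bit 5: prefix='0' -> emit 'p', reset
Bit 6: prefix='1' (no match yet)
Bit 7: prefix='11' (no match yet)
Bit 8: prefix='111' -> emit 'b', reset
Bit 9: prefix='1' (no match yet)

Answer: 3 p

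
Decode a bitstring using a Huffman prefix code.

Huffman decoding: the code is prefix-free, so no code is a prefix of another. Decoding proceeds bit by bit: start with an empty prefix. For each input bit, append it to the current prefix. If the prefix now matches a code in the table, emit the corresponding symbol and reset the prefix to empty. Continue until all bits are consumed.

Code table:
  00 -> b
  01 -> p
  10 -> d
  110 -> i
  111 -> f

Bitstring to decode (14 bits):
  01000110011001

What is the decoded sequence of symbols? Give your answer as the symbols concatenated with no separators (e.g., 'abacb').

Answer: pbpdpdp

Derivation:
Bit 0: prefix='0' (no match yet)
Bit 1: prefix='01' -> emit 'p', reset
Bit 2: prefix='0' (no match yet)
Bit 3: prefix='00' -> emit 'b', reset
Bit 4: prefix='0' (no match yet)
Bit 5: prefix='01' -> emit 'p', reset
Bit 6: prefix='1' (no match yet)
Bit 7: prefix='10' -> emit 'd', reset
Bit 8: prefix='0' (no match yet)
Bit 9: prefix='01' -> emit 'p', reset
Bit 10: prefix='1' (no match yet)
Bit 11: prefix='10' -> emit 'd', reset
Bit 12: prefix='0' (no match yet)
Bit 13: prefix='01' -> emit 'p', reset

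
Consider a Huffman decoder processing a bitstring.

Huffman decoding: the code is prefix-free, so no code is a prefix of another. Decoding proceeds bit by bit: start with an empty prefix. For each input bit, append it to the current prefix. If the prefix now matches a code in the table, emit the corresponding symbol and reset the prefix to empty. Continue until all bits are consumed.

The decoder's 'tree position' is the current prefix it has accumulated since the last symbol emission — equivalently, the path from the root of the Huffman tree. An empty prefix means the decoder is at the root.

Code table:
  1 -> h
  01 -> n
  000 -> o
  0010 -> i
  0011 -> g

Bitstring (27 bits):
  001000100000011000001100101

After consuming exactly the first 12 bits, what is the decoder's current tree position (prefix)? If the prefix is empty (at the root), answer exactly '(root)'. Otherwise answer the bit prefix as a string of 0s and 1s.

Bit 0: prefix='0' (no match yet)
Bit 1: prefix='00' (no match yet)
Bit 2: prefix='001' (no match yet)
Bit 3: prefix='0010' -> emit 'i', reset
Bit 4: prefix='0' (no match yet)
Bit 5: prefix='00' (no match yet)
Bit 6: prefix='001' (no match yet)
Bit 7: prefix='0010' -> emit 'i', reset
Bit 8: prefix='0' (no match yet)
Bit 9: prefix='00' (no match yet)
Bit 10: prefix='000' -> emit 'o', reset
Bit 11: prefix='0' (no match yet)

Answer: 0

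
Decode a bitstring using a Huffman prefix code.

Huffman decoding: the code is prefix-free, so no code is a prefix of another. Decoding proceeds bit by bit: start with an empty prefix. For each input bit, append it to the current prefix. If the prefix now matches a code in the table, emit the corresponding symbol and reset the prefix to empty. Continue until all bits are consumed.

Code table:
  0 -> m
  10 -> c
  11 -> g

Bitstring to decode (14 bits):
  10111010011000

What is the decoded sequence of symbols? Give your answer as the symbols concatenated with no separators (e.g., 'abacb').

Bit 0: prefix='1' (no match yet)
Bit 1: prefix='10' -> emit 'c', reset
Bit 2: prefix='1' (no match yet)
Bit 3: prefix='11' -> emit 'g', reset
Bit 4: prefix='1' (no match yet)
Bit 5: prefix='10' -> emit 'c', reset
Bit 6: prefix='1' (no match yet)
Bit 7: prefix='10' -> emit 'c', reset
Bit 8: prefix='0' -> emit 'm', reset
Bit 9: prefix='1' (no match yet)
Bit 10: prefix='11' -> emit 'g', reset
Bit 11: prefix='0' -> emit 'm', reset
Bit 12: prefix='0' -> emit 'm', reset
Bit 13: prefix='0' -> emit 'm', reset

Answer: cgccmgmmm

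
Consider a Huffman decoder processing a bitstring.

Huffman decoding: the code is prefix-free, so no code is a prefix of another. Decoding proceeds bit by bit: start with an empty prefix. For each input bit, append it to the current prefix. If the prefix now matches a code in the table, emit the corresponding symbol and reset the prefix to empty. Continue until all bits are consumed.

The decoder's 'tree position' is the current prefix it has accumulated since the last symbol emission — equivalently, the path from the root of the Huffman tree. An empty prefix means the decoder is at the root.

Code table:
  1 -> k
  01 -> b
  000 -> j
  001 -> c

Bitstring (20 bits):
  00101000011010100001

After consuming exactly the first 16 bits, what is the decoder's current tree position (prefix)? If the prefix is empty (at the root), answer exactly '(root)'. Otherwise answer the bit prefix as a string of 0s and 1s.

Answer: 0

Derivation:
Bit 0: prefix='0' (no match yet)
Bit 1: prefix='00' (no match yet)
Bit 2: prefix='001' -> emit 'c', reset
Bit 3: prefix='0' (no match yet)
Bit 4: prefix='01' -> emit 'b', reset
Bit 5: prefix='0' (no match yet)
Bit 6: prefix='00' (no match yet)
Bit 7: prefix='000' -> emit 'j', reset
Bit 8: prefix='0' (no match yet)
Bit 9: prefix='01' -> emit 'b', reset
Bit 10: prefix='1' -> emit 'k', reset
Bit 11: prefix='0' (no match yet)
Bit 12: prefix='01' -> emit 'b', reset
Bit 13: prefix='0' (no match yet)
Bit 14: prefix='01' -> emit 'b', reset
Bit 15: prefix='0' (no match yet)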